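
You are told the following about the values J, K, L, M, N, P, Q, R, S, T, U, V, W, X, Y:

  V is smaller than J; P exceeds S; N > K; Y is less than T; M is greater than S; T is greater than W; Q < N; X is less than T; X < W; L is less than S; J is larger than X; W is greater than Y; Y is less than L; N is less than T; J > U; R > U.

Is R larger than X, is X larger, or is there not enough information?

Following every chain through X: above X we get J, W, T.
R is not reached, and no chain runs the other way from R to X.
So the given relations leave the order of X and R undetermined.

undetermined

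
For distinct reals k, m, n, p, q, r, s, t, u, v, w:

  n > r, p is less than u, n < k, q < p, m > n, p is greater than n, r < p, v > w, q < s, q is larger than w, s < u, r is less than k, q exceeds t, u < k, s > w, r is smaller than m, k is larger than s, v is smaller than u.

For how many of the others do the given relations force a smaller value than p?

Directly below p: q, r, n.
One step further: w, t (5 so far).
No other element is forced below p by the given relations, so the count is 5.

5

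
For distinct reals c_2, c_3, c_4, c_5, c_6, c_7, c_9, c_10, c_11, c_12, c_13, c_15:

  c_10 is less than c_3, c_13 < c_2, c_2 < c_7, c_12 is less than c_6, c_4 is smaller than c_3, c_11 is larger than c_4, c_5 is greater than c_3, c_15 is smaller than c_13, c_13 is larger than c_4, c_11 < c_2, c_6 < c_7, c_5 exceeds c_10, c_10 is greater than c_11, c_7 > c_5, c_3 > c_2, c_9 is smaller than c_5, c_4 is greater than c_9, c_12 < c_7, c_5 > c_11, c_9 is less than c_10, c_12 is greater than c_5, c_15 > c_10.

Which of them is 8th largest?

Chaining the given pairs: c_9 < c_4 < c_11 < c_10 < c_15 < c_13 < c_2 < c_3 < c_5 < c_12 < c_6 < c_7.
The 8th largest is c_15.

c_15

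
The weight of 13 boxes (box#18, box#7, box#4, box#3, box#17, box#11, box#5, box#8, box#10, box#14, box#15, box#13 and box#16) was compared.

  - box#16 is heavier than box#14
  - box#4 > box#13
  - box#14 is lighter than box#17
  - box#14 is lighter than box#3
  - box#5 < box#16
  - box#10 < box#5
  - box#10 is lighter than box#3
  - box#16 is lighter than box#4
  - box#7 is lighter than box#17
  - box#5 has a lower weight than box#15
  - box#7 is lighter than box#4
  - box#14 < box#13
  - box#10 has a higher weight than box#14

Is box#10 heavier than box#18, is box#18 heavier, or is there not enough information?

undetermined

Following every chain through box#10: above box#10 we get box#5, box#16, box#4, box#3, box#15; below box#10 we get box#14.
box#18 is not reached, and no chain runs the other way from box#18 to box#10.
So the given relations leave the order of box#10 and box#18 undetermined.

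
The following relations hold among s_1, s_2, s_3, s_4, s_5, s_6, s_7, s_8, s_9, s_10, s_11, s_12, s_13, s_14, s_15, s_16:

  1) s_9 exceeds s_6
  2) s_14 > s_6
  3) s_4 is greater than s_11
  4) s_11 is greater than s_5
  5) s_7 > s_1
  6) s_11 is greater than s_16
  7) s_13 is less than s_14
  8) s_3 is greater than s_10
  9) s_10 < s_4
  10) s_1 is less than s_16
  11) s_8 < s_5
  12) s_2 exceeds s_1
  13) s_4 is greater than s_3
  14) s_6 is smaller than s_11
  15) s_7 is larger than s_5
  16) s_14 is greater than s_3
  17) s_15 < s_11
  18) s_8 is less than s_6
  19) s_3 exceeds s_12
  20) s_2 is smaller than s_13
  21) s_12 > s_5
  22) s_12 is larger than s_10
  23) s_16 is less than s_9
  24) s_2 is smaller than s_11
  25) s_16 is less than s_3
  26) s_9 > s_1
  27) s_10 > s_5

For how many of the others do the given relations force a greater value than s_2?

4

Directly above s_2: s_11, s_13.
One step further: s_14, s_4 (4 so far).
No other element is forced above s_2 by the given relations, so the count is 4.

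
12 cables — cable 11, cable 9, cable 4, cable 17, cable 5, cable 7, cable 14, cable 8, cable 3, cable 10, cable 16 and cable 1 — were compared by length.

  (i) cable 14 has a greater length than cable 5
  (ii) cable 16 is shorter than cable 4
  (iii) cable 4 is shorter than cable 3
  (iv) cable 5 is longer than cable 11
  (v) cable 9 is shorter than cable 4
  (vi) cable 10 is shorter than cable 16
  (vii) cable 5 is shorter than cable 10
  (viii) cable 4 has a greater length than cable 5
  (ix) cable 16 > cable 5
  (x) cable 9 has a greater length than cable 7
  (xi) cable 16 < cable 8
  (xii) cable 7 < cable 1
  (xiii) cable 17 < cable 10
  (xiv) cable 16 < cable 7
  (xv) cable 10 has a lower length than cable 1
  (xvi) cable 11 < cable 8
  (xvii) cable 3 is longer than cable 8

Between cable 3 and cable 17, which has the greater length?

cable 3

Link the given pairs in sequence: cable 17 < cable 10; cable 10 < cable 16; cable 16 < cable 7; cable 7 < cable 9; cable 9 < cable 4; cable 4 < cable 3.
Chaining these gives cable 17 < cable 10 < cable 16 < cable 7 < cable 9 < cable 4 < cable 3.
So cable 17 < cable 3; cable 3 is the longer of the two.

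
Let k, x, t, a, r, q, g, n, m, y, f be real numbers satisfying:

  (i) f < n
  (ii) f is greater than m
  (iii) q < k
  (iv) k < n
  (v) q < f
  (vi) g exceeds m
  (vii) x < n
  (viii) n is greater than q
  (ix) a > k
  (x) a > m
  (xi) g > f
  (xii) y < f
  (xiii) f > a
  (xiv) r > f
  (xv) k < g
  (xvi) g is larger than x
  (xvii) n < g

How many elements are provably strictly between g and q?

The relations place q below g. An element lies strictly between them when it is forced above q and also forced below g.
Above q: {k, a, f, n, r}. Below g: {x, y, m, k, a, f, n}.
Intersection: {k, a, f, n} — 4.

4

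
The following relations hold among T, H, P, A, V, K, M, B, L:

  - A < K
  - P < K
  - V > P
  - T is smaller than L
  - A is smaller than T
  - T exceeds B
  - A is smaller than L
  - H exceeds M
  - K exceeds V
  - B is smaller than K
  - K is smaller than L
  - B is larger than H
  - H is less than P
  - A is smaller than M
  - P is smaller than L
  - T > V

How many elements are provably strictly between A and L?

The relations place A below L. An element lies strictly between them when it is forced above A and also forced below L.
Above A: {M, H, B, P, V, K, T}. Below L: {M, H, B, P, V, K, T}.
Intersection: {M, H, B, P, V, K, T} — 7.

7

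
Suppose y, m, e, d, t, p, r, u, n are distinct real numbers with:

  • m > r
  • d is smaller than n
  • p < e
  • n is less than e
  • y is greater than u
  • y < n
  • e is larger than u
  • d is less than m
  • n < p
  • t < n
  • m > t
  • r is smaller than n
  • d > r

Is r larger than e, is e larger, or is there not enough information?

r < d and d < n give r < n.
With n < p: r < d < n < p.
With p < e: r < d < n < p < e.
So e is larger.

e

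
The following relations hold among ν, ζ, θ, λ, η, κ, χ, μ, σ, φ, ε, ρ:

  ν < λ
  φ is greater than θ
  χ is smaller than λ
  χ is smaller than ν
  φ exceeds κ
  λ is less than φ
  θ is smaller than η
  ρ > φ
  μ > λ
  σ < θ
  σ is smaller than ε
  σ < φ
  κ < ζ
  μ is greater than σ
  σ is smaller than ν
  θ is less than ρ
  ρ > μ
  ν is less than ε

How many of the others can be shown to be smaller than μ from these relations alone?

From μ the given relations immediately reach σ, λ.
From those, χ, ν — 4 in total.
Nothing else is reachable below μ; 4 in all.

4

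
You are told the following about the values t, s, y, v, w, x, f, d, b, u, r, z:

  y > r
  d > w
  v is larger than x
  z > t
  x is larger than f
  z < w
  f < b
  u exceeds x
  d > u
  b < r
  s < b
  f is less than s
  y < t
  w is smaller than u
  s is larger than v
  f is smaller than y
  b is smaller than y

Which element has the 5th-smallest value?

Piecing the relations together gives one ordering: f < x < v < s < b < r < y < t < z < w < u < d.
The 5th smallest is b.

b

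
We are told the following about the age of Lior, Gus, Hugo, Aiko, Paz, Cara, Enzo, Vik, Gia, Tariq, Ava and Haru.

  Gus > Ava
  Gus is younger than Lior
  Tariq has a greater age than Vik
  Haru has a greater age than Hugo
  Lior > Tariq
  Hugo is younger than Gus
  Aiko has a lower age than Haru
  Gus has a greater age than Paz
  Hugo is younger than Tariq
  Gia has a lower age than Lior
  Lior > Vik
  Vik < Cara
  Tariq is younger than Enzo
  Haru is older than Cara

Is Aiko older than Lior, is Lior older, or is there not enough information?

undetermined

Following every chain through Aiko: above Aiko we get Haru.
Lior is not reached, and no chain runs the other way from Lior to Aiko.
So the given relations leave the order of Aiko and Lior undetermined.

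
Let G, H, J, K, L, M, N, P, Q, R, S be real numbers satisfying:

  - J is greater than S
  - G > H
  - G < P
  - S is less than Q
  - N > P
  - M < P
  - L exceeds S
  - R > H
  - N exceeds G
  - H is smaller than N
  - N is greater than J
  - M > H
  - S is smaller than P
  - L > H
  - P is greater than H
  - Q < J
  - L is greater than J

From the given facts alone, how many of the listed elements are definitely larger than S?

From S the given relations immediately reach Q, J, P, L.
From those, N — 5 in total.
Nothing else is reachable above S; 5 in all.

5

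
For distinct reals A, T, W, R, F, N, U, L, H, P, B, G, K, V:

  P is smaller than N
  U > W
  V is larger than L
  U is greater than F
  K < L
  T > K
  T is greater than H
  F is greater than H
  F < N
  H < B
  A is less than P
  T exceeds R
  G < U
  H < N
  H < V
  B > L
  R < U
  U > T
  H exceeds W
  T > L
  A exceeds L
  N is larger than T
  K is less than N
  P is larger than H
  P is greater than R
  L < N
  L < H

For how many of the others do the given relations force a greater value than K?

10

Directly above K: L, T, N.
One step further: H, B, V, A, U (8 so far).
One step further: F, P (10 so far).
Nothing else is reachable above K; 10 in all.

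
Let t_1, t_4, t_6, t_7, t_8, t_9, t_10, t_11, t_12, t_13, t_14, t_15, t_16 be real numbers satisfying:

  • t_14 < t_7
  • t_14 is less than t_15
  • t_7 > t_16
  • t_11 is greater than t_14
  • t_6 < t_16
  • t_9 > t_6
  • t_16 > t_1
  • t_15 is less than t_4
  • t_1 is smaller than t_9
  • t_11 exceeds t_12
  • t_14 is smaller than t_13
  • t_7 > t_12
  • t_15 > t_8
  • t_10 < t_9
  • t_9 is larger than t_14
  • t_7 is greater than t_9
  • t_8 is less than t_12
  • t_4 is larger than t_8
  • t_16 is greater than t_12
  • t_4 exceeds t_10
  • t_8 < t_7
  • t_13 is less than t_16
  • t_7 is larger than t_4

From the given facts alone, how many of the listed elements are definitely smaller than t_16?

6

From t_16 the given relations immediately reach t_13, t_1, t_12, t_6.
From those, t_8, t_14 — 6 in total.
No other element is forced below t_16 by the given relations, so the count is 6.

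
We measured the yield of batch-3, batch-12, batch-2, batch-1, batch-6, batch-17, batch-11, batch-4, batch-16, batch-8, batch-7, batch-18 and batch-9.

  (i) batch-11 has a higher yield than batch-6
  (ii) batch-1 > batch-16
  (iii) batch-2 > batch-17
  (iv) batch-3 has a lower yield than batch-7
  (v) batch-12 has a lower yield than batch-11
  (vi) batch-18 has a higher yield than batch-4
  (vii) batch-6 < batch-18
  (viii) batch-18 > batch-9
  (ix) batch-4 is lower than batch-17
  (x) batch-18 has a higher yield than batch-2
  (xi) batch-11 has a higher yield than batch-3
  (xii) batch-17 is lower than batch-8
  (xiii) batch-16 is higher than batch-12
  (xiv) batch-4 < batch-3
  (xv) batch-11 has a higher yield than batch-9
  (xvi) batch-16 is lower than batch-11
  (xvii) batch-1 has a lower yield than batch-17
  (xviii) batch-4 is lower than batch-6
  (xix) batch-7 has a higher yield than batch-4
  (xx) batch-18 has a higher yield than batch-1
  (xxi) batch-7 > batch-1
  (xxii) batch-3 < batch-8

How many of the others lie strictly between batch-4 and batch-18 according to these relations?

The relations place batch-4 below batch-18. An element lies strictly between them when it is forced above batch-4 and also forced below batch-18.
Above batch-4: {batch-3, batch-6, batch-17, batch-2, batch-8, batch-11, batch-7}. Below batch-18: {batch-12, batch-6, batch-16, batch-1, batch-17, batch-2, batch-9}.
Intersection: {batch-6, batch-17, batch-2} — 3.

3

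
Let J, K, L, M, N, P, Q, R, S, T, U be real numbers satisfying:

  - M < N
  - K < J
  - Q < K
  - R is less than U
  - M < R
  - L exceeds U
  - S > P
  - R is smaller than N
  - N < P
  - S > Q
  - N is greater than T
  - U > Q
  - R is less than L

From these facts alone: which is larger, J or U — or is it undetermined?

Following every chain through J: below J we get Q, K.
U is not reached, and no chain runs the other way from U to J.
So the given relations leave the order of J and U undetermined.

undetermined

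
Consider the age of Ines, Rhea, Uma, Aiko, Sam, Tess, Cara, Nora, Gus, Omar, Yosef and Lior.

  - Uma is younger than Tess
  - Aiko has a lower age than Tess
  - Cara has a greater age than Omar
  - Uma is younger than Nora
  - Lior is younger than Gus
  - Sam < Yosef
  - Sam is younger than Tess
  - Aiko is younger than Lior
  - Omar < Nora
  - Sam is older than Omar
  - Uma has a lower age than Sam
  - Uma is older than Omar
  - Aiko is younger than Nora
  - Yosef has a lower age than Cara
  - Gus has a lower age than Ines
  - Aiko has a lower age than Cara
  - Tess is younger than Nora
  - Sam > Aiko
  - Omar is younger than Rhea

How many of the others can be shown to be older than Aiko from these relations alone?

8

From Aiko the given relations immediately reach Lior, Sam, Cara, Tess, Nora.
From those, Gus, Yosef — 7 in total.
From those, Ines — 8 in total.
Nothing else is reachable above Aiko; 8 in all.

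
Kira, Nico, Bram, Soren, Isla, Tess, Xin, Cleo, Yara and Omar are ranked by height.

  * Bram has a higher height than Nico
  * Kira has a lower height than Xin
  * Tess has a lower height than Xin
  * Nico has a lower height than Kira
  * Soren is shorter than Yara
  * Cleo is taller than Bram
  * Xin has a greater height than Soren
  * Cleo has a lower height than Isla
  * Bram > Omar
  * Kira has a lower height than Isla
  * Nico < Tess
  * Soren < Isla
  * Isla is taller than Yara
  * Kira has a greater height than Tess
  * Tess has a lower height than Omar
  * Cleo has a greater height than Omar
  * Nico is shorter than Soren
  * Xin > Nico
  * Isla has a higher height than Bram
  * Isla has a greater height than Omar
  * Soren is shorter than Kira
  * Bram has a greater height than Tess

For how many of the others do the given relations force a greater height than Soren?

4

Directly above Soren: Kira, Yara, Xin, Isla.
Nothing else is reachable above Soren; 4 in all.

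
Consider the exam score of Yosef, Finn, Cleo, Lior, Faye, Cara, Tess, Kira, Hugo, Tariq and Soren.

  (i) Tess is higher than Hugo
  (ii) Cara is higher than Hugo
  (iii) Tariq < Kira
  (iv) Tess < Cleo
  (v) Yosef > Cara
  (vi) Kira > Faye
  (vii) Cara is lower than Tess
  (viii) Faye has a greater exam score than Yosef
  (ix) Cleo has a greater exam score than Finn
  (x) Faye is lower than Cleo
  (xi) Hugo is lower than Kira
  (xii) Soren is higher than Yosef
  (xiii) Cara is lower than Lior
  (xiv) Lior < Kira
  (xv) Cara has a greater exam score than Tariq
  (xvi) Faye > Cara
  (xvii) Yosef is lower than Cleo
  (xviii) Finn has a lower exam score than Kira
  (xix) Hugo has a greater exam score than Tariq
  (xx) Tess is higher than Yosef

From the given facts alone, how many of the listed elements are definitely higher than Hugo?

Directly above Hugo: Cara, Tess, Kira.
One step further: Yosef, Faye, Lior, Cleo (7 so far).
One step further: Soren (8 so far).
No other element is forced above Hugo by the given relations, so the count is 8.

8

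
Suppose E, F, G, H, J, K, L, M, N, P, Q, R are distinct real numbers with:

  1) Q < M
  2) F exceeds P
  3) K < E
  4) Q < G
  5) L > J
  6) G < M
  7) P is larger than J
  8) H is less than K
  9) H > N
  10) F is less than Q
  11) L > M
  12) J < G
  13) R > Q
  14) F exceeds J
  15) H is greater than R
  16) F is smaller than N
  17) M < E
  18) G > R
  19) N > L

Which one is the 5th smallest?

R

The consecutive relations fix a unique order: J < P < F < Q < R < G < M < L < N < H < K < E.
The 5th smallest is R.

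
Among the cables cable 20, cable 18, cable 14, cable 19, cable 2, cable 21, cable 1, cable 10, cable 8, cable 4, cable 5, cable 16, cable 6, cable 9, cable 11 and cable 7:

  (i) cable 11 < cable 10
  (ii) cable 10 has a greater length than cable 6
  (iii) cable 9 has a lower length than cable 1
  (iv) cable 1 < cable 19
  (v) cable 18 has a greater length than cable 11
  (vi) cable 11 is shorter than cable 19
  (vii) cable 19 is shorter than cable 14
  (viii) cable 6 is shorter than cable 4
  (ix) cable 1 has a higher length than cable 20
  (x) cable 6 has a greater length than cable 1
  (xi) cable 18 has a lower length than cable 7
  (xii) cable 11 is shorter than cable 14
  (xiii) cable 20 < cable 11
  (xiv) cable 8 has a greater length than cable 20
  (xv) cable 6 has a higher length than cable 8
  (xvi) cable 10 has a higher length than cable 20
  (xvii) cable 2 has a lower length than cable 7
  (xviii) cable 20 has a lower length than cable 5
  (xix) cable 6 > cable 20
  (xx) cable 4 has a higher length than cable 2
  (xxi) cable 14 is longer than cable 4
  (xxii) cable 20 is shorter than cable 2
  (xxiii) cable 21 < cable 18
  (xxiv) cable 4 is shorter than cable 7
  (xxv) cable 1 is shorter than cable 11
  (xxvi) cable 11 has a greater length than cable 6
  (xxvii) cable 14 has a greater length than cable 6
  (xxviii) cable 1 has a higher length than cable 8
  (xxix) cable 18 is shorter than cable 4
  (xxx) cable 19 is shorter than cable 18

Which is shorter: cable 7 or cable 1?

The relevant relations are cable 1 < cable 6; cable 6 < cable 11; cable 11 < cable 19; cable 19 < cable 18; cable 18 < cable 4; cable 4 < cable 7.
Together: cable 1 < cable 6 < cable 11 < cable 19 < cable 18 < cable 4 < cable 7.
So cable 1 < cable 7; cable 1 is the shorter of the two.

cable 1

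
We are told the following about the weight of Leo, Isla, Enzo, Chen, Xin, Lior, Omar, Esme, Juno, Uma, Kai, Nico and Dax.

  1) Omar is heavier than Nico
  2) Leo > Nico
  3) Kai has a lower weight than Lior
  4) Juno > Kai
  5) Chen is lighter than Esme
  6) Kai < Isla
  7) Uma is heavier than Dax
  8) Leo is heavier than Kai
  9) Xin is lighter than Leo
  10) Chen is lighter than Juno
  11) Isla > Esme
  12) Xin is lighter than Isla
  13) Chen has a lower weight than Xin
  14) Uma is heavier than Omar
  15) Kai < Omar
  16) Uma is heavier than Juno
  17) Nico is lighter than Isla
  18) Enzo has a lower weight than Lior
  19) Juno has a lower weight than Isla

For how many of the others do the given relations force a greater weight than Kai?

6

From Kai the given relations immediately reach Lior, Juno, Isla, Leo, Omar.
From those, Uma — 6 in total.
No other element is forced above Kai by the given relations, so the count is 6.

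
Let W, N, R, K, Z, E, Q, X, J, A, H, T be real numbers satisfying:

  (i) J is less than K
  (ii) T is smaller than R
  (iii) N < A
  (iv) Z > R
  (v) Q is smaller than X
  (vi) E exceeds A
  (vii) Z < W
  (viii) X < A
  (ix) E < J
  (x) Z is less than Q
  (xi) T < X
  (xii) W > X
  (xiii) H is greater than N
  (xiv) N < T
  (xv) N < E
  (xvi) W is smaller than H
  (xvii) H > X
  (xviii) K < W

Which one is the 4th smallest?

Z

The consecutive relations fix a unique order: N < T < R < Z < Q < X < A < E < J < K < W < H.
Counting 4 from the smallest end gives Z.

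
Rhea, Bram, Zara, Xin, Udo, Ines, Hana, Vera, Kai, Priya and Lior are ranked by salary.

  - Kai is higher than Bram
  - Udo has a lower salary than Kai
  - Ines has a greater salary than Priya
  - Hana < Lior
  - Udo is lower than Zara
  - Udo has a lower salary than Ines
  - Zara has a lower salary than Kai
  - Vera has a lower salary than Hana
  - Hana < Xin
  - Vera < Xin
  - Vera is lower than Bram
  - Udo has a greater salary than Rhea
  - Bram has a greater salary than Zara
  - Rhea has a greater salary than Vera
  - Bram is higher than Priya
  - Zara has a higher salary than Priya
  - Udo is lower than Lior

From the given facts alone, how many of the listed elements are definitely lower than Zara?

From Zara the given relations immediately reach Udo, Priya.
From those, Rhea — 3 in total.
From those, Vera — 4 in total.
No other element is forced below Zara by the given relations, so the count is 4.

4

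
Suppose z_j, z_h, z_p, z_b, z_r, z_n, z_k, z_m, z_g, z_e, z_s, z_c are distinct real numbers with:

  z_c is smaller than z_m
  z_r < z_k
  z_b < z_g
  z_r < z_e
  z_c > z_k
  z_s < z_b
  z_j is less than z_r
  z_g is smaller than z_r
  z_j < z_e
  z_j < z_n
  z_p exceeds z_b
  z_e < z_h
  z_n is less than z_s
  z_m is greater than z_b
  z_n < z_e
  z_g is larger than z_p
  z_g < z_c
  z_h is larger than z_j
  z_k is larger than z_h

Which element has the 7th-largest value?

z_g

Piecing the relations together gives one ordering: z_j < z_n < z_s < z_b < z_p < z_g < z_r < z_e < z_h < z_k < z_c < z_m.
The 7th largest is z_g.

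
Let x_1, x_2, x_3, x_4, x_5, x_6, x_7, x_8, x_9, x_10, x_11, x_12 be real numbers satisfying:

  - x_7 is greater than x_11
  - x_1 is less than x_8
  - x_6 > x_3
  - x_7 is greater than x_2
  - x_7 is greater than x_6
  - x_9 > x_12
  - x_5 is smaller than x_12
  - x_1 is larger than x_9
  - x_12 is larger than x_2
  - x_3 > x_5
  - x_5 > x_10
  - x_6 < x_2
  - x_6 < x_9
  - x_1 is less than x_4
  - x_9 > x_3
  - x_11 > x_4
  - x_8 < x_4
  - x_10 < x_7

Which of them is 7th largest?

The consecutive relations fix a unique order: x_10 < x_5 < x_3 < x_6 < x_2 < x_12 < x_9 < x_1 < x_8 < x_4 < x_11 < x_7.
The 7th largest is x_12.

x_12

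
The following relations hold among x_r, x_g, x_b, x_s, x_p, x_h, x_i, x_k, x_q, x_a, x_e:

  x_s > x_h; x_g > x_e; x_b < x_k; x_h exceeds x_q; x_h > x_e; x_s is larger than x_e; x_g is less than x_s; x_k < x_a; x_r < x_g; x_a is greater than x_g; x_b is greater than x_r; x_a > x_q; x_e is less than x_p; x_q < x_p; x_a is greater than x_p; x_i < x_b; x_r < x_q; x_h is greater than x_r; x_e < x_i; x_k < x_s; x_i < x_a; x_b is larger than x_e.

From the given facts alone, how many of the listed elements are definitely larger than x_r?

Directly above x_r: x_q, x_h, x_g, x_b.
One step further: x_k, x_s, x_p, x_a (8 so far).
Nothing else is reachable above x_r; 8 in all.

8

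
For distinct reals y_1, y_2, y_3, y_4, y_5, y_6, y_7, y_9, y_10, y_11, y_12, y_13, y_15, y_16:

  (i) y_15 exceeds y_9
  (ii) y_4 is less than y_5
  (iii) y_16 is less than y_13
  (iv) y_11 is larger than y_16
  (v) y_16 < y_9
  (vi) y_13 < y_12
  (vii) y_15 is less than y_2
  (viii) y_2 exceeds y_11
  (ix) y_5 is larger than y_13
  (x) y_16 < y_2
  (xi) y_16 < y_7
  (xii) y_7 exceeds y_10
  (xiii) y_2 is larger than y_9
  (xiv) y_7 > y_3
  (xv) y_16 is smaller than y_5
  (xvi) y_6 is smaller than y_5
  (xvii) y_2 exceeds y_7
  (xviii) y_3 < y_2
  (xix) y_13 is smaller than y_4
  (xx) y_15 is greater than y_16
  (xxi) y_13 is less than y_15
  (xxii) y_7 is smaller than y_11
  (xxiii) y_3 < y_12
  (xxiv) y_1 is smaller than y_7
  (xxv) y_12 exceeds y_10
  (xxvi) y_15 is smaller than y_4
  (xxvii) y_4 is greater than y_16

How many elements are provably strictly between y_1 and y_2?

Chaining upward from y_1 reaches: y_7, y_11.
Chaining downward from y_2 reaches: y_16, y_10, y_13, y_3, y_9, y_15, y_7, y_11.
Strictly between y_1 and y_2 are those in both lists: y_7, y_11 — 2 elements.

2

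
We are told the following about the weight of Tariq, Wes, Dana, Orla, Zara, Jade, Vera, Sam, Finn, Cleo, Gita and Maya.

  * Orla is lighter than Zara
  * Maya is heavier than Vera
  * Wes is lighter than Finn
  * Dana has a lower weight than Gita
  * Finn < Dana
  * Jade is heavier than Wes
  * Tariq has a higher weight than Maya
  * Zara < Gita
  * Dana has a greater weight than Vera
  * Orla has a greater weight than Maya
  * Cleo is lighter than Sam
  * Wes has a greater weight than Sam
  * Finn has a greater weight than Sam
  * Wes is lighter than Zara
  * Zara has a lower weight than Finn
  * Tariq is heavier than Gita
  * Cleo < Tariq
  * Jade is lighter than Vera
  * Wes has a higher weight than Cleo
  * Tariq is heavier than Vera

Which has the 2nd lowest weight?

The consecutive relations fix a unique order: Cleo < Sam < Wes < Jade < Vera < Maya < Orla < Zara < Finn < Dana < Gita < Tariq.
The 2nd smallest is Sam.

Sam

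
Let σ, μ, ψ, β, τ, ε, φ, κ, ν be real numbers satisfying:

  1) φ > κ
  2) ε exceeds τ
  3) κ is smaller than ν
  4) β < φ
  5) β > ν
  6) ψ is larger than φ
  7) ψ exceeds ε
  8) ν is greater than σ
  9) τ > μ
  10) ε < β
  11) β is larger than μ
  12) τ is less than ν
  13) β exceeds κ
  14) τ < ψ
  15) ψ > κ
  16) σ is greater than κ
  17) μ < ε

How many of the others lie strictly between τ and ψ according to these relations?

4

Chaining upward from τ reaches: ν, ε, β, φ.
Chaining downward from ψ reaches: κ, μ, σ, ν, ε, β, φ.
Strictly between τ and ψ are those in both lists: ν, ε, β, φ — 4 elements.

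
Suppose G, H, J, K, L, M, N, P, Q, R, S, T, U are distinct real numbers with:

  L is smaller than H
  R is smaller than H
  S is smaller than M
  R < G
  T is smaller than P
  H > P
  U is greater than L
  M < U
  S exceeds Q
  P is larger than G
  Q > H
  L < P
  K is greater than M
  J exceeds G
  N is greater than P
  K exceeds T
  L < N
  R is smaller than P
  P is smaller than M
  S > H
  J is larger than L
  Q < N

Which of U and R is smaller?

Following the relations from R: R < G < P < H < Q < S < M < U.
So R < U; R is the smaller of the two.

R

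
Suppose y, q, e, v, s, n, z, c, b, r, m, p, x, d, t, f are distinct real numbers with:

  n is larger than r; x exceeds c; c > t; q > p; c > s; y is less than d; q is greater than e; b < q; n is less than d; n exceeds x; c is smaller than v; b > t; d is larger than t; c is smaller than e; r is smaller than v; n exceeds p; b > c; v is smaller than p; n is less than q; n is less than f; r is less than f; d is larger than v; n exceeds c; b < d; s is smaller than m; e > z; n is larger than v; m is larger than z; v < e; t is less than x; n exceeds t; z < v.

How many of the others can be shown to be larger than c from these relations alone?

9

Directly above c: v, e, x, n, b.
One step further: p, q, d, f (9 so far).
No other element is forced above c by the given relations, so the count is 9.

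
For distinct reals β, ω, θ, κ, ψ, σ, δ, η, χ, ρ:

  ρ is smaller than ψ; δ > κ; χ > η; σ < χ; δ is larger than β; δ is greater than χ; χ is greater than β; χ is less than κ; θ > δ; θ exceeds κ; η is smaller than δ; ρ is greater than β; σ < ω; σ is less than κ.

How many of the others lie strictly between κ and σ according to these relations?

The relations place σ below κ. An element lies strictly between them when it is forced above σ and also forced below κ.
Above σ: {χ, δ, ω, θ}. Below κ: {η, β, χ}.
Intersection: {χ} — 1.

1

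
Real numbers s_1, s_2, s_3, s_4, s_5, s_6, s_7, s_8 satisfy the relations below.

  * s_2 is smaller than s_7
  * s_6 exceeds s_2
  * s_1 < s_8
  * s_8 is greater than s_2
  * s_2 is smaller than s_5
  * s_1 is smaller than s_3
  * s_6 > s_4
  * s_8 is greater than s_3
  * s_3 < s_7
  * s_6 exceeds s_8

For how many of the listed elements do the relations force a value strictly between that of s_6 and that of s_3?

1

The relations place s_3 below s_6. An element lies strictly between them when it is forced above s_3 and also forced below s_6.
Above s_3: {s_8, s_7}. Below s_6: {s_1, s_4, s_2, s_8}.
Intersection: {s_8} — 1.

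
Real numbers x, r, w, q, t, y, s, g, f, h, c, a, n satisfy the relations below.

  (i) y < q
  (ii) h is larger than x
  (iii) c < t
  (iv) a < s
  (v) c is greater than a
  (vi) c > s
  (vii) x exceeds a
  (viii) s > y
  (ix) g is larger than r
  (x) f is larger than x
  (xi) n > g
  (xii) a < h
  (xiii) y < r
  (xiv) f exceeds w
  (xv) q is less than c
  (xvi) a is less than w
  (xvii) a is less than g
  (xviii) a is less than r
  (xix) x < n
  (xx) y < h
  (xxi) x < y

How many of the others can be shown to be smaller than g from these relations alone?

From g the given relations immediately reach a, r.
From those, y — 3 in total.
From those, x — 4 in total.
Nothing else is reachable below g; 4 in all.

4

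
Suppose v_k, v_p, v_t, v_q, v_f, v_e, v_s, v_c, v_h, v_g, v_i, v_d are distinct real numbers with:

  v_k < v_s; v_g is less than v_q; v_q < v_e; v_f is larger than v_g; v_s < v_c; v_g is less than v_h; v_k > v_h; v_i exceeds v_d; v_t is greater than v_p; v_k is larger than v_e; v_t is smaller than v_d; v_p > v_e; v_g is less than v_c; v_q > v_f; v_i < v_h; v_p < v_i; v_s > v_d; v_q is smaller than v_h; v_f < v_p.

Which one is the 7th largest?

v_t

Chaining the given pairs: v_g < v_f < v_q < v_e < v_p < v_t < v_d < v_i < v_h < v_k < v_s < v_c.
Counting 7 from the largest end gives v_t.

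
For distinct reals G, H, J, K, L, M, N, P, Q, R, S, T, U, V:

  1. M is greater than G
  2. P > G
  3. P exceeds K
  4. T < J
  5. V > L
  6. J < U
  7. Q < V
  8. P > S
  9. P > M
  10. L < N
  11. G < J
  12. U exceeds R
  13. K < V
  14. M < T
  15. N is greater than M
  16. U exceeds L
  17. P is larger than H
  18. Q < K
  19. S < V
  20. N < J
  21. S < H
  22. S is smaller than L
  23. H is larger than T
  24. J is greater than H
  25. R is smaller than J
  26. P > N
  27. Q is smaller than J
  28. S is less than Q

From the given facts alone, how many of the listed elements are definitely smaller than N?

4

The elements the relations force below N are S, G, M, L — no chain reaches any other.
That is 4.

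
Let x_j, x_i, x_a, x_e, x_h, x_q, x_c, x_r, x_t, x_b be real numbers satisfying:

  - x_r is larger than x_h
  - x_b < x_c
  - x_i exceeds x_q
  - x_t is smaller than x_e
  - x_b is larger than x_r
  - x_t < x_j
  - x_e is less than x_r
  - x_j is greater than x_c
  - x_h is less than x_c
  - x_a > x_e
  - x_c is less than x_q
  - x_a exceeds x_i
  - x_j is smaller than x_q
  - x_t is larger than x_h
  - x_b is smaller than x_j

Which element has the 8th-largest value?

The consecutive relations fix a unique order: x_h < x_t < x_e < x_r < x_b < x_c < x_j < x_q < x_i < x_a.
Counting 8 from the largest end gives x_e.

x_e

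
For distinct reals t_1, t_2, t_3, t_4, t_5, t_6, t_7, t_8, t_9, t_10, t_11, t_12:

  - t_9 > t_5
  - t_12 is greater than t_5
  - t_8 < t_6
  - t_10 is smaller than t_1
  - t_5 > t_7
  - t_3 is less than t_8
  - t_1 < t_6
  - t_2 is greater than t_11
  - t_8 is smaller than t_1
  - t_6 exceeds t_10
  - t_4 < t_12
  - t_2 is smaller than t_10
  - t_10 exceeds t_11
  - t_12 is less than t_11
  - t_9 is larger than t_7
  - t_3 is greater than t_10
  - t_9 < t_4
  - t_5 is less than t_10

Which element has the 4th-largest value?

Piecing the relations together gives one ordering: t_7 < t_5 < t_9 < t_4 < t_12 < t_11 < t_2 < t_10 < t_3 < t_8 < t_1 < t_6.
The 4th largest is t_3.

t_3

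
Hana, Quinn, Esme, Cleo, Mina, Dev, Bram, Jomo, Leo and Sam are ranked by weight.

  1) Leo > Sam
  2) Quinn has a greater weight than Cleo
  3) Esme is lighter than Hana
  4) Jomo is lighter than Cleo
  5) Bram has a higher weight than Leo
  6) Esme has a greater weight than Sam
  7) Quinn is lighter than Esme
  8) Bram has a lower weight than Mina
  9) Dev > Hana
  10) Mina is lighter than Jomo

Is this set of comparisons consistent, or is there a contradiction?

The single ordering Sam < Leo < Bram < Mina < Jomo < Cleo < Quinn < Esme < Hana < Dev satisfies every listed relation, so no contradiction arises.

consistent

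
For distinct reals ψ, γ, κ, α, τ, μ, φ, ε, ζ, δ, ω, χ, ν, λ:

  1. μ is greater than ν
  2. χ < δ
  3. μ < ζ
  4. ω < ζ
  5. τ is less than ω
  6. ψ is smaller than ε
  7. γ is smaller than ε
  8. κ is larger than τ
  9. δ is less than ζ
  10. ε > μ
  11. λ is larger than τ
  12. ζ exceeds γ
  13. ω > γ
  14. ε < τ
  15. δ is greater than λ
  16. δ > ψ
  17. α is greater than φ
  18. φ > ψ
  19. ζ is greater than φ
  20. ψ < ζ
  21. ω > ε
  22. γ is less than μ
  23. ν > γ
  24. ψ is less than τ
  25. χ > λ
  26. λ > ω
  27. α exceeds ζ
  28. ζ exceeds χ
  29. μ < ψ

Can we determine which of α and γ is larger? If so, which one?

α

γ < ν and ν < μ give γ < μ.
Then μ < ψ extends the chain to ψ.
Then ψ < ε extends the chain to ε.
With ε < τ: γ < ν < μ < ψ < ε < τ.
Then τ < ω extends the chain to ω.
With ω < λ: γ < ν < μ < ψ < ε < τ < ω < λ.
With λ < χ: γ < ν < μ < ψ < ε < τ < ω < λ < χ.
With χ < δ: γ < ν < μ < ψ < ε < τ < ω < λ < χ < δ.
With δ < ζ: γ < ν < μ < ψ < ε < τ < ω < λ < χ < δ < ζ.
With ζ < α: γ < ν < μ < ψ < ε < τ < ω < λ < χ < δ < ζ < α.
So α is larger.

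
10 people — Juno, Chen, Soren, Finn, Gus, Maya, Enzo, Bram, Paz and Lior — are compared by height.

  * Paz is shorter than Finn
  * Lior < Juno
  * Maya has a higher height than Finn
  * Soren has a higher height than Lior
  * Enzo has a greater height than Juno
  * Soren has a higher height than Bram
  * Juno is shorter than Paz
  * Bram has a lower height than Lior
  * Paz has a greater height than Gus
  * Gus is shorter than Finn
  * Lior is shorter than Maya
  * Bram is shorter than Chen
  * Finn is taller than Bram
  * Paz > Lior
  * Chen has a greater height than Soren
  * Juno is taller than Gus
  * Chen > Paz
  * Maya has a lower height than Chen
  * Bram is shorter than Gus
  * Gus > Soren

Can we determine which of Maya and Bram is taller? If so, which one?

Maya

Bram < Lior and Lior < Soren give Bram < Soren.
Then Soren < Gus extends the chain to Gus.
Then Gus < Juno extends the chain to Juno.
With Juno < Paz: Bram < Lior < Soren < Gus < Juno < Paz.
With Paz < Finn: Bram < Lior < Soren < Gus < Juno < Paz < Finn.
Then Finn < Maya extends the chain to Maya.
So Maya is taller.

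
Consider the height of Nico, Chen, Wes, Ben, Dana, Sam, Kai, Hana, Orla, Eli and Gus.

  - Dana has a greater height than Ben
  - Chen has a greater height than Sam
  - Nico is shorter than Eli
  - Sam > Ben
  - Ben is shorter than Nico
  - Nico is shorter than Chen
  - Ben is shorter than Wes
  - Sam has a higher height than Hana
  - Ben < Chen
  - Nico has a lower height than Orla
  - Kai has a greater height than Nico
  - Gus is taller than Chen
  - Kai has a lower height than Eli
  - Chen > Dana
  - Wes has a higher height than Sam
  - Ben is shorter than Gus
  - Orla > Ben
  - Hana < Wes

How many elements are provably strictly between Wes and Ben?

1

Chaining upward from Ben reaches: Nico, Dana, Kai, Eli, Sam, Chen, Orla, Gus.
Chaining downward from Wes reaches: Hana, Sam.
Strictly between Ben and Wes are those in both lists: Sam — 1 element.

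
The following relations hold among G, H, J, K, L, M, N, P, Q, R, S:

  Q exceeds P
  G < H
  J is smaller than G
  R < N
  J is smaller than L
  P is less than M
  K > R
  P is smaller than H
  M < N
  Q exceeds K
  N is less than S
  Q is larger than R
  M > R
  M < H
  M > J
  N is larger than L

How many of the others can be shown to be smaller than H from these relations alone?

Directly below H: P, G, M.
One step further: R, J (5 so far).
Nothing else is reachable below H; 5 in all.

5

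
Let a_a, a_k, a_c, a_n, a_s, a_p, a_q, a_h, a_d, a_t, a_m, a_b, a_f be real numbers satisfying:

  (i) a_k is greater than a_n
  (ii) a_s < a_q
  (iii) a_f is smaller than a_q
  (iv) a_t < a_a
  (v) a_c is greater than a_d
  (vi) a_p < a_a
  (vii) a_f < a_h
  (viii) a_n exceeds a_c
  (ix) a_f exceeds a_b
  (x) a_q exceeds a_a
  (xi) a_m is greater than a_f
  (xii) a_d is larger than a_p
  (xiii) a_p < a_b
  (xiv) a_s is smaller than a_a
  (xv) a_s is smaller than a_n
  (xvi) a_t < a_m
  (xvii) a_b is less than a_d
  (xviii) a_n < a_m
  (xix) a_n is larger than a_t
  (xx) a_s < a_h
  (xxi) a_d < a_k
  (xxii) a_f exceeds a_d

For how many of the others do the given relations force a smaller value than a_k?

7

From a_k the given relations immediately reach a_d, a_n.
From those, a_p, a_t, a_s, a_b, a_c — 7 in total.
Nothing else is reachable below a_k; 7 in all.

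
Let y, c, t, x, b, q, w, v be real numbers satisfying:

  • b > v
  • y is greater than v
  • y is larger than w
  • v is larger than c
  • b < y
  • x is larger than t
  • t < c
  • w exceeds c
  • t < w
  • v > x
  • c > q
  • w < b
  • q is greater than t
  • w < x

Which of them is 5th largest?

Piecing the relations together gives one ordering: t < q < c < w < x < v < b < y.
Counting 5 from the largest end gives w.

w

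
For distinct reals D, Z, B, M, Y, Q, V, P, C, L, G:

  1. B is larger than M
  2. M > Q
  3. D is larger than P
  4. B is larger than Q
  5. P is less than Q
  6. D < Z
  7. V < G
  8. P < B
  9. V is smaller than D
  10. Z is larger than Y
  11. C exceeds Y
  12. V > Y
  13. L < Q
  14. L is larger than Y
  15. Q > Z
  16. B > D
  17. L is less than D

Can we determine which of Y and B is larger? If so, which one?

Following the relations from Y: Y < L < Q < M < B.
So B is larger.

B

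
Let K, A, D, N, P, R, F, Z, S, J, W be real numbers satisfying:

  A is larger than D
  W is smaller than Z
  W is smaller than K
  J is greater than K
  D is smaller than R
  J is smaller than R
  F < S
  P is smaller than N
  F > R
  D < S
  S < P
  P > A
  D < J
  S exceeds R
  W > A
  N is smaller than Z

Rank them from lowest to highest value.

The consecutive links are each given: D < A; A < W; W < K; K < J; J < R; R < F; F < S; S < P; P < N; N < Z.

D < A < W < K < J < R < F < S < P < N < Z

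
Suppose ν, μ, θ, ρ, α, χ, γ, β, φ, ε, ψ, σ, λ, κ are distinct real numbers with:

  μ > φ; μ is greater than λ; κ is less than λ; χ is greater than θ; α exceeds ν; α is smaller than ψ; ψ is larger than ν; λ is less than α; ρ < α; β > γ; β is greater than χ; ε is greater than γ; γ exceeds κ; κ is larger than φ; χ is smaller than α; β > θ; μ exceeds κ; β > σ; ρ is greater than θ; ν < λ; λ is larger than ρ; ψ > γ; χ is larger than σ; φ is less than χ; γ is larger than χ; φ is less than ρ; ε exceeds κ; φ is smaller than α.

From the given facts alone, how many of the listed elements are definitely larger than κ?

From κ the given relations immediately reach λ, γ, ε, μ.
From those, β, α, ψ — 7 in total.
No other element is forced above κ by the given relations, so the count is 7.

7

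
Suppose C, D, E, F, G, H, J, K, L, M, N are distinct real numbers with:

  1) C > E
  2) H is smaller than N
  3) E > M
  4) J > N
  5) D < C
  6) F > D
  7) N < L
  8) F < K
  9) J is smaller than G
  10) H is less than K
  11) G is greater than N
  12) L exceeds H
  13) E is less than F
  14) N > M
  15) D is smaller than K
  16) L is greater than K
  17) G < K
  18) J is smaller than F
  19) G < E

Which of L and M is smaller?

M

Following the relations from M: M < N < J < G < E < F < K < L.
So M < L; M is the smaller of the two.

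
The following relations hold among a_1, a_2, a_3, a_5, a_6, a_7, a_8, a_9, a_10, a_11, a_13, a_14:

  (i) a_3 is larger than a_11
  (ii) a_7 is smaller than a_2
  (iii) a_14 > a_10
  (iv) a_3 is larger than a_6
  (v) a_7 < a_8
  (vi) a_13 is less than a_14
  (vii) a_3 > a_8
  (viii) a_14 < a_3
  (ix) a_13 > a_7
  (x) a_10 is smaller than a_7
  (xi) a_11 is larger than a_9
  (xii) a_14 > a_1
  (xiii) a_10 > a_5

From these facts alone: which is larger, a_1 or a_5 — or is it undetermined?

Following every chain through a_5: above a_5 we get a_10, a_7, a_2, a_13, a_8, a_14, a_3.
a_1 is not reached, and no chain runs the other way from a_1 to a_5.
So the given relations leave the order of a_5 and a_1 undetermined.

undetermined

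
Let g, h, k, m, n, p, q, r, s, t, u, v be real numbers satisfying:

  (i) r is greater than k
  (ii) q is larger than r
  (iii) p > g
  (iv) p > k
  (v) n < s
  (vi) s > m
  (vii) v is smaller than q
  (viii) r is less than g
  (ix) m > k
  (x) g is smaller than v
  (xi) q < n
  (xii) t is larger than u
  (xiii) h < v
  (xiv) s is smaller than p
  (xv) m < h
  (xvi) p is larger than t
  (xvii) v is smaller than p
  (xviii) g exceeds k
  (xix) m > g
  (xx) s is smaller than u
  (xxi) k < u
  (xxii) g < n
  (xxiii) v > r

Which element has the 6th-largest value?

The consecutive relations fix a unique order: k < r < g < m < h < v < q < n < s < u < t < p.
The 6th largest is q.

q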